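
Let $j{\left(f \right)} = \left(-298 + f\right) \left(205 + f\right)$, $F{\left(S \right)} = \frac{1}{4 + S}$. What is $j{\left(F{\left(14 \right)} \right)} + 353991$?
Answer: $\frac{94898251}{324} \approx 2.929 \cdot 10^{5}$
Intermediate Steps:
$j{\left(F{\left(14 \right)} \right)} + 353991 = \left(-61090 + \left(\frac{1}{4 + 14}\right)^{2} - \frac{93}{4 + 14}\right) + 353991 = \left(-61090 + \left(\frac{1}{18}\right)^{2} - \frac{93}{18}\right) + 353991 = \left(-61090 + \left(\frac{1}{18}\right)^{2} - \frac{31}{6}\right) + 353991 = \left(-61090 + \frac{1}{324} - \frac{31}{6}\right) + 353991 = - \frac{19794833}{324} + 353991 = \frac{94898251}{324}$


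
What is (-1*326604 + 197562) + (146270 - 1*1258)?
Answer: 15970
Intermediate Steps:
(-1*326604 + 197562) + (146270 - 1*1258) = (-326604 + 197562) + (146270 - 1258) = -129042 + 145012 = 15970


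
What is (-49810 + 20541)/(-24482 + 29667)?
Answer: -29269/5185 ≈ -5.6449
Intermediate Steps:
(-49810 + 20541)/(-24482 + 29667) = -29269/5185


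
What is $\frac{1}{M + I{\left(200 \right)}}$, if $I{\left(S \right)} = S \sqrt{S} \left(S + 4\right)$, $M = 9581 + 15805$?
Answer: $- \frac{4231}{55380591834} + \frac{34000 \sqrt{2}}{27690295917} \approx 1.6601 \cdot 10^{-6}$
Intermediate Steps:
$M = 25386$
$I{\left(S \right)} = S^{\frac{3}{2}} \left(4 + S\right)$
$\frac{1}{M + I{\left(200 \right)}} = \frac{1}{25386 + 200^{\frac{3}{2}} \left(4 + 200\right)} = \frac{1}{25386 + 2000 \sqrt{2} \cdot 204} = \frac{1}{25386 + 408000 \sqrt{2}}$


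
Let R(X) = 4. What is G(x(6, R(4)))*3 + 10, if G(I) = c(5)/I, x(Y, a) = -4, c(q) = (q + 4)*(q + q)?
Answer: -115/2 ≈ -57.500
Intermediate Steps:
c(q) = 2*q*(4 + q) (c(q) = (4 + q)*(2*q) = 2*q*(4 + q))
G(I) = 90/I (G(I) = (2*5*(4 + 5))/I = (2*5*9)/I = 90/I)
G(x(6, R(4)))*3 + 10 = (90/(-4))*3 + 10 = (90*(-¼))*3 + 10 = -45/2*3 + 10 = -135/2 + 10 = -115/2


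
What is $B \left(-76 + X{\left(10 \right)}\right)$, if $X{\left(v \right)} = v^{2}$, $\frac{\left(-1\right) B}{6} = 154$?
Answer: $-22176$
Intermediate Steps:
$B = -924$ ($B = \left(-6\right) 154 = -924$)
$B \left(-76 + X{\left(10 \right)}\right) = - 924 \left(-76 + 10^{2}\right) = - 924 \left(-76 + 100\right) = \left(-924\right) 24 = -22176$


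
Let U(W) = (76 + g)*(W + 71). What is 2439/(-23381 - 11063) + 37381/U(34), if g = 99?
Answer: 1242734539/632908500 ≈ 1.9635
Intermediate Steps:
U(W) = 12425 + 175*W (U(W) = (76 + 99)*(W + 71) = 175*(71 + W) = 12425 + 175*W)
2439/(-23381 - 11063) + 37381/U(34) = 2439/(-23381 - 11063) + 37381/(12425 + 175*34) = 2439/(-34444) + 37381/(12425 + 5950) = 2439*(-1/34444) + 37381/18375 = -2439/34444 + 37381*(1/18375) = -2439/34444 + 37381/18375 = 1242734539/632908500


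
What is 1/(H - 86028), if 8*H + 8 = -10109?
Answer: -8/698341 ≈ -1.1456e-5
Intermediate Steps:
H = -10117/8 (H = -1 + (⅛)*(-10109) = -1 - 10109/8 = -10117/8 ≈ -1264.6)
1/(H - 86028) = 1/(-10117/8 - 86028) = 1/(-698341/8) = -8/698341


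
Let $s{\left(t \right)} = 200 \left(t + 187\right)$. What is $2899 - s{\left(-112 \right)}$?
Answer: $-12101$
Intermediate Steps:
$s{\left(t \right)} = 37400 + 200 t$ ($s{\left(t \right)} = 200 \left(187 + t\right) = 37400 + 200 t$)
$2899 - s{\left(-112 \right)} = 2899 - \left(37400 + 200 \left(-112\right)\right) = 2899 - \left(37400 - 22400\right) = 2899 - 15000 = -12101$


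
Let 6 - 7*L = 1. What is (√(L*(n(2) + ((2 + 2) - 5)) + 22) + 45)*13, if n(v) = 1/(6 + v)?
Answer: 585 + 39*√38/4 ≈ 645.10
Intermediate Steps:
L = 5/7 (L = 6/7 - ⅐*1 = 6/7 - ⅐ = 5/7 ≈ 0.71429)
(√(L*(n(2) + ((2 + 2) - 5)) + 22) + 45)*13 = (√(5*(1/(6 + 2) + ((2 + 2) - 5))/7 + 22) + 45)*13 = (√(5*(1/8 + (4 - 5))/7 + 22) + 45)*13 = (√(5*(⅛ - 1)/7 + 22) + 45)*13 = (√((5/7)*(-7/8) + 22) + 45)*13 = (√(-5/8 + 22) + 45)*13 = (√(171/8) + 45)*13 = (3*√38/4 + 45)*13 = (45 + 3*√38/4)*13 = 585 + 39*√38/4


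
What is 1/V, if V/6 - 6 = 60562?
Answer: 1/363408 ≈ 2.7517e-6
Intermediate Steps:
V = 363408 (V = 36 + 6*60562 = 36 + 363372 = 363408)
1/V = 1/363408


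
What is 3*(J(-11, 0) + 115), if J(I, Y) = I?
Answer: 312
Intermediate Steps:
3*(J(-11, 0) + 115) = 3*(-11 + 115) = 3*104 = 312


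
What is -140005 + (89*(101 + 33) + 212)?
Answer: -127867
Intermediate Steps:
-140005 + (89*(101 + 33) + 212) = -140005 + (89*134 + 212) = -140005 + (11926 + 212) = -140005 + 12138 = -127867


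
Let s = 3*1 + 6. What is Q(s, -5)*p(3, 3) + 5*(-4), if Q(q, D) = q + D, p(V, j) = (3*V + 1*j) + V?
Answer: 40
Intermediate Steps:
s = 9 (s = 3 + 6 = 9)
p(V, j) = j + 4*V (p(V, j) = (3*V + j) + V = (j + 3*V) + V = j + 4*V)
Q(q, D) = D + q
Q(s, -5)*p(3, 3) + 5*(-4) = (-5 + 9)*(3 + 4*3) + 5*(-4) = 4*(3 + 12) - 20 = 4*15 - 20 = 60 - 20 = 40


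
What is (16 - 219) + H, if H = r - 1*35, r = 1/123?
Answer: -29273/123 ≈ -237.99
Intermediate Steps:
r = 1/123 ≈ 0.0081301
H = -4304/123 (H = 1/123 - 1*35 = 1/123 - 35 = -4304/123 ≈ -34.992)
(16 - 219) + H = (16 - 219) - 4304/123 = -203 - 4304/123 = -29273/123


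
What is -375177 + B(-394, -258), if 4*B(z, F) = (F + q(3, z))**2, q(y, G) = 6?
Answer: -359301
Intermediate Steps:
B(z, F) = (6 + F)**2/4 (B(z, F) = (F + 6)**2/4 = (6 + F)**2/4)
-375177 + B(-394, -258) = -375177 + (6 - 258)**2/4 = -375177 + (1/4)*(-252)**2 = -375177 + (1/4)*63504 = -375177 + 15876 = -359301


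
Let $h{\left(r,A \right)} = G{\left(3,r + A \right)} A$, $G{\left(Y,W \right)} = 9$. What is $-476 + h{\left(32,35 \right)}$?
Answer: $-161$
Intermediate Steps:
$h{\left(r,A \right)} = 9 A$
$-476 + h{\left(32,35 \right)} = -476 + 9 \cdot 35 = -476 + 315 = -161$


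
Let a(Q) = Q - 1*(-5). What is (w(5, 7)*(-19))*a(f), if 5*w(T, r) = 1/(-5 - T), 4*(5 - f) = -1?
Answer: 779/200 ≈ 3.8950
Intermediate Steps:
f = 21/4 (f = 5 - ¼*(-1) = 5 + ¼ = 21/4 ≈ 5.2500)
w(T, r) = 1/(5*(-5 - T))
a(Q) = 5 + Q (a(Q) = Q + 5 = 5 + Q)
(w(5, 7)*(-19))*a(f) = (-1/(25 + 5*5)*(-19))*(5 + 21/4) = (-1/(25 + 25)*(-19))*(41/4) = (-1/50*(-19))*(41/4) = (-1*1/50*(-19))*(41/4) = -1/50*(-19)*(41/4) = (19/50)*(41/4) = 779/200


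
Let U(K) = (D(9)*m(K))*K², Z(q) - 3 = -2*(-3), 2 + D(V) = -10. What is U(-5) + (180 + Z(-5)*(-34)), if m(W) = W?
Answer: 1374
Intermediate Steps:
D(V) = -12 (D(V) = -2 - 10 = -12)
Z(q) = 9 (Z(q) = 3 - 2*(-3) = 3 + 6 = 9)
U(K) = -12*K³ (U(K) = (-12*K)*K² = -12*K³)
U(-5) + (180 + Z(-5)*(-34)) = -12*(-5)³ + (180 + 9*(-34)) = -12*(-125) + (180 - 306) = 1500 - 126 = 1374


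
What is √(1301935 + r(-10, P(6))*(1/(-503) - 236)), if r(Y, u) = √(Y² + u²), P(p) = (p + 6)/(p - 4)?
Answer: √(329401272415 - 119421254*√34)/503 ≈ 1139.8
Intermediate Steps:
P(p) = (6 + p)/(-4 + p)
√(1301935 + r(-10, P(6))*(1/(-503) - 236)) = √(1301935 + √((-10)² + ((6 + 6)/(-4 + 6))²)*(1/(-503) - 236)) = √(1301935 + √(100 + (12/2)²)*(-1/503 - 236)) = √(1301935 + √(100 + ((½)*12)²)*(-118709/503)) = √(1301935 + √(100 + 6²)*(-118709/503)) = √(1301935 + √(100 + 36)*(-118709/503)) = √(1301935 + √136*(-118709/503)) = √(1301935 + (2*√34)*(-118709/503)) = √(1301935 - 237418*√34/503)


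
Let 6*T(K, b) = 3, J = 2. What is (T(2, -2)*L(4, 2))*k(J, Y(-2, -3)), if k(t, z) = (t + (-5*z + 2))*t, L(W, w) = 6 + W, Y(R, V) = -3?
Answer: 190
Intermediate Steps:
T(K, b) = 1/2 (T(K, b) = (1/6)*3 = 1/2)
k(t, z) = t*(2 + t - 5*z) (k(t, z) = (t + (2 - 5*z))*t = (2 + t - 5*z)*t = t*(2 + t - 5*z))
(T(2, -2)*L(4, 2))*k(J, Y(-2, -3)) = ((6 + 4)/2)*(2*(2 + 2 - 5*(-3))) = ((1/2)*10)*(2*(2 + 2 + 15)) = 5*(2*19) = 5*38 = 190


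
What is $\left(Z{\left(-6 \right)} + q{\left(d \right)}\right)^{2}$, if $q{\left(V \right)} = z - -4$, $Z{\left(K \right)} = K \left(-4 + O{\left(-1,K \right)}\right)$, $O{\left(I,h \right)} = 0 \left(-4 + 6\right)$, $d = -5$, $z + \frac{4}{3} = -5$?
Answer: $\frac{4225}{9} \approx 469.44$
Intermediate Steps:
$z = - \frac{19}{3}$ ($z = - \frac{4}{3} - 5 = - \frac{19}{3} \approx -6.3333$)
$O{\left(I,h \right)} = 0$ ($O{\left(I,h \right)} = 0 \cdot 2 = 0$)
$Z{\left(K \right)} = - 4 K$ ($Z{\left(K \right)} = K \left(-4 + 0\right) = K \left(-4\right) = - 4 K$)
$q{\left(V \right)} = - \frac{7}{3}$ ($q{\left(V \right)} = - \frac{19}{3} - -4 = - \frac{19}{3} + 4 = - \frac{7}{3}$)
$\left(Z{\left(-6 \right)} + q{\left(d \right)}\right)^{2} = \left(\left(-4\right) \left(-6\right) - \frac{7}{3}\right)^{2} = \left(24 - \frac{7}{3}\right)^{2} = \left(\frac{65}{3}\right)^{2} = \frac{4225}{9}$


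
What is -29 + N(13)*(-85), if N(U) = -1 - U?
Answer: 1161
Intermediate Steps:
-29 + N(13)*(-85) = -29 + (-1 - 1*13)*(-85) = -29 + (-1 - 13)*(-85) = -29 - 14*(-85) = -29 + 1190 = 1161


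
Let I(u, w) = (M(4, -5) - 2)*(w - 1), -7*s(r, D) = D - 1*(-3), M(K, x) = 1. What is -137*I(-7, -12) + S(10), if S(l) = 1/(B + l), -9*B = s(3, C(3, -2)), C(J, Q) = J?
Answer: -377551/212 ≈ -1780.9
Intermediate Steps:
s(r, D) = -3/7 - D/7 (s(r, D) = -(D - 1*(-3))/7 = -(D + 3)/7 = -(3 + D)/7 = -3/7 - D/7)
B = 2/21 (B = -(-3/7 - 1/7*3)/9 = -(-3/7 - 3/7)/9 = -1/9*(-6/7) = 2/21 ≈ 0.095238)
S(l) = 1/(2/21 + l)
I(u, w) = 1 - w (I(u, w) = (1 - 2)*(w - 1) = -(-1 + w) = 1 - w)
-137*I(-7, -12) + S(10) = -137*(1 - 1*(-12)) + 21/(2 + 21*10) = -137*(1 + 12) + 21/(2 + 210) = -137*13 + 21/212 = -1781 + 21*(1/212) = -1781 + 21/212 = -377551/212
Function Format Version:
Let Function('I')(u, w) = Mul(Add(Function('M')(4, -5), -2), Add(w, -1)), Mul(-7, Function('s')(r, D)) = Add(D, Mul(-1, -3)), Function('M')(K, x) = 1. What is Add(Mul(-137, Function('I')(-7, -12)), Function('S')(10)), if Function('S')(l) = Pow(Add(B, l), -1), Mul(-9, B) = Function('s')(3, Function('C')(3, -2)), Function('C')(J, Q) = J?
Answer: Rational(-377551, 212) ≈ -1780.9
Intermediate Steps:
Function('s')(r, D) = Add(Rational(-3, 7), Mul(Rational(-1, 7), D)) (Function('s')(r, D) = Mul(Rational(-1, 7), Add(D, Mul(-1, -3))) = Mul(Rational(-1, 7), Add(D, 3)) = Mul(Rational(-1, 7), Add(3, D)) = Add(Rational(-3, 7), Mul(Rational(-1, 7), D)))
B = Rational(2, 21) (B = Mul(Rational(-1, 9), Add(Rational(-3, 7), Mul(Rational(-1, 7), 3))) = Mul(Rational(-1, 9), Add(Rational(-3, 7), Rational(-3, 7))) = Mul(Rational(-1, 9), Rational(-6, 7)) = Rational(2, 21) ≈ 0.095238)
Function('S')(l) = Pow(Add(Rational(2, 21), l), -1)
Function('I')(u, w) = Add(1, Mul(-1, w)) (Function('I')(u, w) = Mul(Add(1, -2), Add(w, -1)) = Mul(-1, Add(-1, w)) = Add(1, Mul(-1, w)))
Add(Mul(-137, Function('I')(-7, -12)), Function('S')(10)) = Add(Mul(-137, Add(1, Mul(-1, -12))), Mul(21, Pow(Add(2, Mul(21, 10)), -1))) = Add(Mul(-137, Add(1, 12)), Mul(21, Pow(Add(2, 210), -1))) = Add(Mul(-137, 13), Mul(21, Pow(212, -1))) = Add(-1781, Mul(21, Rational(1, 212))) = Add(-1781, Rational(21, 212)) = Rational(-377551, 212)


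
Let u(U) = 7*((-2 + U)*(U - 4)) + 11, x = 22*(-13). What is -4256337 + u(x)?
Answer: -3671686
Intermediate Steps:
x = -286
u(U) = 11 + 7*(-4 + U)*(-2 + U) (u(U) = 7*((-2 + U)*(-4 + U)) + 11 = 7*((-4 + U)*(-2 + U)) + 11 = 7*(-4 + U)*(-2 + U) + 11 = 11 + 7*(-4 + U)*(-2 + U))
-4256337 + u(x) = -4256337 + (67 - 42*(-286) + 7*(-286)**2) = -4256337 + (67 + 12012 + 7*81796) = -4256337 + (67 + 12012 + 572572) = -4256337 + 584651 = -3671686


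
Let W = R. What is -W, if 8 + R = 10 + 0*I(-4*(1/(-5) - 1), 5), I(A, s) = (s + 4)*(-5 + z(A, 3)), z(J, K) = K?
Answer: -2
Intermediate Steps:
I(A, s) = -8 - 2*s (I(A, s) = (s + 4)*(-5 + 3) = (4 + s)*(-2) = -8 - 2*s)
R = 2 (R = -8 + (10 + 0*(-8 - 2*5)) = -8 + (10 + 0*(-8 - 10)) = -8 + (10 + 0*(-18)) = -8 + (10 + 0) = -8 + 10 = 2)
W = 2
-W = -1*2 = -2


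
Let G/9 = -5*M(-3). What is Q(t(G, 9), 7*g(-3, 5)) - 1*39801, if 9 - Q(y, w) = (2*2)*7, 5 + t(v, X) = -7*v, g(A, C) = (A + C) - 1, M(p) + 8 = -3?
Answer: -39820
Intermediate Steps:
M(p) = -11 (M(p) = -8 - 3 = -11)
g(A, C) = -1 + A + C
G = 495 (G = 9*(-5*(-11)) = 9*55 = 495)
t(v, X) = -5 - 7*v
Q(y, w) = -19 (Q(y, w) = 9 - 2*2*7 = 9 - 4*7 = 9 - 1*28 = 9 - 28 = -19)
Q(t(G, 9), 7*g(-3, 5)) - 1*39801 = -19 - 1*39801 = -19 - 39801 = -39820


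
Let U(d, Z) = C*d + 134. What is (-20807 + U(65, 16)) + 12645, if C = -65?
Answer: -12253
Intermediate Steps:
U(d, Z) = 134 - 65*d (U(d, Z) = -65*d + 134 = 134 - 65*d)
(-20807 + U(65, 16)) + 12645 = (-20807 + (134 - 65*65)) + 12645 = (-20807 + (134 - 4225)) + 12645 = (-20807 - 4091) + 12645 = -24898 + 12645 = -12253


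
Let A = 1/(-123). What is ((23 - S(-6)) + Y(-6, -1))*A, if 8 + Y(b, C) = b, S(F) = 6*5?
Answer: 7/41 ≈ 0.17073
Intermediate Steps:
S(F) = 30
A = -1/123 ≈ -0.0081301
Y(b, C) = -8 + b
((23 - S(-6)) + Y(-6, -1))*A = ((23 - 1*30) + (-8 - 6))*(-1/123) = ((23 - 30) - 14)*(-1/123) = (-7 - 14)*(-1/123) = -21*(-1/123) = 7/41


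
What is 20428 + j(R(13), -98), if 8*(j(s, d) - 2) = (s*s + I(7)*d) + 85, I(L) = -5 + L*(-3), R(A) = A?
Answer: 83121/4 ≈ 20780.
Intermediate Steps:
I(L) = -5 - 3*L
j(s, d) = 101/8 - 13*d/4 + s²/8 (j(s, d) = 2 + ((s*s + (-5 - 3*7)*d) + 85)/8 = 2 + ((s² + (-5 - 21)*d) + 85)/8 = 2 + ((s² - 26*d) + 85)/8 = 2 + (85 + s² - 26*d)/8 = 2 + (85/8 - 13*d/4 + s²/8) = 101/8 - 13*d/4 + s²/8)
20428 + j(R(13), -98) = 20428 + (101/8 - 13/4*(-98) + (⅛)*13²) = 20428 + (101/8 + 637/2 + (⅛)*169) = 20428 + (101/8 + 637/2 + 169/8) = 20428 + 1409/4 = 83121/4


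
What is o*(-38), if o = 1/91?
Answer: -38/91 ≈ -0.41758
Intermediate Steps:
o = 1/91 ≈ 0.010989
o*(-38) = (1/91)*(-38) = -38/91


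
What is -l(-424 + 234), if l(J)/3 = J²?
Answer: -108300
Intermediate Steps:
l(J) = 3*J²
-l(-424 + 234) = -3*(-424 + 234)² = -3*(-190)² = -3*36100 = -1*108300 = -108300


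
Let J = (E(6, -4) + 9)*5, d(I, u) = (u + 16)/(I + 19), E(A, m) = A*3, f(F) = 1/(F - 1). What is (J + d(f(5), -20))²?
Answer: 107723641/5929 ≈ 18169.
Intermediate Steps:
f(F) = 1/(-1 + F)
E(A, m) = 3*A
d(I, u) = (16 + u)/(19 + I)
J = 135 (J = (3*6 + 9)*5 = (18 + 9)*5 = 27*5 = 135)
(J + d(f(5), -20))² = (135 + (16 - 20)/(19 + 1/(-1 + 5)))² = (135 - 4/(19 + 1/4))² = (135 - 4/(19 + ¼))² = (135 - 4/(77/4))² = (135 + (4/77)*(-4))² = (135 - 16/77)² = (10379/77)² = 107723641/5929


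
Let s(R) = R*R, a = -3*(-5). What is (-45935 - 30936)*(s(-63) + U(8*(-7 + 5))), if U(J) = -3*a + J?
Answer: -300411868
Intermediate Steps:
a = 15
U(J) = -45 + J (U(J) = -3*15 + J = -45 + J)
s(R) = R²
(-45935 - 30936)*(s(-63) + U(8*(-7 + 5))) = (-45935 - 30936)*((-63)² + (-45 + 8*(-7 + 5))) = -76871*(3969 + (-45 + 8*(-2))) = -76871*(3969 + (-45 - 16)) = -76871*(3969 - 61) = -76871*3908 = -300411868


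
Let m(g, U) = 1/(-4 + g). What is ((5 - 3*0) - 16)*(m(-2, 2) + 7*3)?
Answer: -1375/6 ≈ -229.17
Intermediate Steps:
((5 - 3*0) - 16)*(m(-2, 2) + 7*3) = ((5 - 3*0) - 16)*(1/(-4 - 2) + 7*3) = ((5 + 0) - 16)*(1/(-6) + 21) = (5 - 16)*(-1/6 + 21) = -11*125/6 = -1375/6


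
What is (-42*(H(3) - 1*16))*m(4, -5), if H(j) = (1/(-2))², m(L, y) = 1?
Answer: 1323/2 ≈ 661.50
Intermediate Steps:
H(j) = ¼ (H(j) = (-½)² = ¼)
(-42*(H(3) - 1*16))*m(4, -5) = -42*(¼ - 1*16)*1 = -42*(¼ - 16)*1 = -42*(-63/4)*1 = (1323/2)*1 = 1323/2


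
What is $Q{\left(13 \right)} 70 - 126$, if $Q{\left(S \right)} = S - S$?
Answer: $-126$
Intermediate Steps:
$Q{\left(S \right)} = 0$
$Q{\left(13 \right)} 70 - 126 = 0 \cdot 70 - 126 = 0 - 126 = -126$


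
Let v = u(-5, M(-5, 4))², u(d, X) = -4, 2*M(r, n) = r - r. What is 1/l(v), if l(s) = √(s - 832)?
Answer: -I*√51/204 ≈ -0.035007*I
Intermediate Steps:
M(r, n) = 0 (M(r, n) = (r - r)/2 = (½)*0 = 0)
v = 16 (v = (-4)² = 16)
l(s) = √(-832 + s)
1/l(v) = 1/(√(-832 + 16)) = 1/(√(-816)) = 1/(4*I*√51) = -I*√51/204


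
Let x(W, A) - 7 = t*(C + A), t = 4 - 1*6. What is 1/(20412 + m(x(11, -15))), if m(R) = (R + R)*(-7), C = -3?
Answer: 1/19810 ≈ 5.0480e-5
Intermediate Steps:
t = -2 (t = 4 - 6 = -2)
x(W, A) = 13 - 2*A (x(W, A) = 7 - 2*(-3 + A) = 7 + (6 - 2*A) = 13 - 2*A)
m(R) = -14*R (m(R) = (2*R)*(-7) = -14*R)
1/(20412 + m(x(11, -15))) = 1/(20412 - 14*(13 - 2*(-15))) = 1/(20412 - 14*(13 + 30)) = 1/(20412 - 14*43) = 1/(20412 - 602) = 1/19810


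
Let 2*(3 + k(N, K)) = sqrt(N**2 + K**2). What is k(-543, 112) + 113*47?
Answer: 5308 + sqrt(307393)/2 ≈ 5585.2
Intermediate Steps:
k(N, K) = -3 + sqrt(K**2 + N**2)/2 (k(N, K) = -3 + sqrt(N**2 + K**2)/2 = -3 + sqrt(K**2 + N**2)/2)
k(-543, 112) + 113*47 = (-3 + sqrt(112**2 + (-543)**2)/2) + 113*47 = (-3 + sqrt(12544 + 294849)/2) + 5311 = (-3 + sqrt(307393)/2) + 5311 = 5308 + sqrt(307393)/2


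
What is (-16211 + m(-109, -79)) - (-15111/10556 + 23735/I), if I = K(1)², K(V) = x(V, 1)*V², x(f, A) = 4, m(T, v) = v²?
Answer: -483549501/42224 ≈ -11452.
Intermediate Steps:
K(V) = 4*V²
I = 16 (I = (4*1²)² = (4*1)² = 4² = 16)
(-16211 + m(-109, -79)) - (-15111/10556 + 23735/I) = (-16211 + (-79)²) - (-15111/10556 + 23735/16) = (-16211 + 6241) - (-15111*1/10556 + 23735*(1/16)) = -9970 - (-15111/10556 + 23735/16) = -9970 - 1*62576221/42224 = -9970 - 62576221/42224 = -483549501/42224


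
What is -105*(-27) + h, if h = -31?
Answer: 2804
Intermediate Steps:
-105*(-27) + h = -105*(-27) - 31 = 2835 - 31 = 2804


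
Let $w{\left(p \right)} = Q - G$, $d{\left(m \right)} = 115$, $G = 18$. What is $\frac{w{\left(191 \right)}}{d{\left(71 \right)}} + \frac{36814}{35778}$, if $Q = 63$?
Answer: $\frac{584362}{411447} \approx 1.4203$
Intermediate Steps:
$w{\left(p \right)} = 45$ ($w{\left(p \right)} = 63 - 18 = 45$)
$\frac{w{\left(191 \right)}}{d{\left(71 \right)}} + \frac{36814}{35778} = \frac{45}{115} + \frac{36814}{35778} = 45 \cdot \frac{1}{115} + 36814 \cdot \frac{1}{35778} = \frac{9}{23} + \frac{18407}{17889} = \frac{584362}{411447}$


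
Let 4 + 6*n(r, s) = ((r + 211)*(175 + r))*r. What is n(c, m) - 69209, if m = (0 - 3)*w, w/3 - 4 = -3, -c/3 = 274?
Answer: -162682916/3 ≈ -5.4228e+7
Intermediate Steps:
c = -822 (c = -3*274 = -822)
w = 3 (w = 12 + 3*(-3) = 12 - 9 = 3)
m = -9 (m = (0 - 3)*3 = -3*3 = -9)
n(r, s) = -2/3 + r*(175 + r)*(211 + r)/6 (n(r, s) = -2/3 + (((r + 211)*(175 + r))*r)/6 = -2/3 + (((211 + r)*(175 + r))*r)/6 = -2/3 + (((175 + r)*(211 + r))*r)/6 = -2/3 + (r*(175 + r)*(211 + r))/6 = -2/3 + r*(175 + r)*(211 + r)/6)
n(c, m) - 69209 = (-2/3 + (1/6)*(-822)**3 + (193/3)*(-822)**2 + (36925/6)*(-822)) - 69209 = (-2/3 + (1/6)*(-555412248) + (193/3)*675684 - 5058725) - 69209 = (-2/3 - 92568708 + 43469004 - 5058725) - 69209 = -162475289/3 - 69209 = -162682916/3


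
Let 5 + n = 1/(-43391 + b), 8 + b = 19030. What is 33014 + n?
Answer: 804396320/24369 ≈ 33009.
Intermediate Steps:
b = 19022 (b = -8 + 19030 = 19022)
n = -121846/24369 (n = -5 + 1/(-43391 + 19022) = -5 + 1/(-24369) = -5 - 1/24369 = -121846/24369 ≈ -5.0000)
33014 + n = 33014 - 121846/24369 = 804396320/24369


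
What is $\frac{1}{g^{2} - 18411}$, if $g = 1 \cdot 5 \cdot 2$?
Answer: $- \frac{1}{18311} \approx -5.4612 \cdot 10^{-5}$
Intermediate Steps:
$g = 10$ ($g = 5 \cdot 2 = 10$)
$\frac{1}{g^{2} - 18411} = \frac{1}{10^{2} - 18411} = \frac{1}{100 - 18411} = \frac{1}{-18311} = - \frac{1}{18311}$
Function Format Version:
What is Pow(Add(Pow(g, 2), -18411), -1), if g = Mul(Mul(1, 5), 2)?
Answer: Rational(-1, 18311) ≈ -5.4612e-5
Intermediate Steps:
g = 10 (g = Mul(5, 2) = 10)
Pow(Add(Pow(g, 2), -18411), -1) = Pow(Add(Pow(10, 2), -18411), -1) = Pow(Add(100, -18411), -1) = Pow(-18311, -1) = Rational(-1, 18311)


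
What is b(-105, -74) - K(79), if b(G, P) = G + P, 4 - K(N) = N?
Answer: -104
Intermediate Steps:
K(N) = 4 - N
b(-105, -74) - K(79) = (-105 - 74) - (4 - 1*79) = -179 - (4 - 79) = -179 - 1*(-75) = -179 + 75 = -104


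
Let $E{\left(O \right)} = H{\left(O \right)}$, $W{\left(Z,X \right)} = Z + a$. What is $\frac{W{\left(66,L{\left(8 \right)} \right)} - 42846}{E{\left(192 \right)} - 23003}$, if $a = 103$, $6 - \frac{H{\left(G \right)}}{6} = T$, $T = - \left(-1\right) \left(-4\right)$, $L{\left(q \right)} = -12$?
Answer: $\frac{42677}{22943} \approx 1.8601$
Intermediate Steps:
$T = -4$ ($T = \left(-1\right) 4 = -4$)
$H{\left(G \right)} = 60$ ($H{\left(G \right)} = 36 - -24 = 36 + 24 = 60$)
$W{\left(Z,X \right)} = 103 + Z$ ($W{\left(Z,X \right)} = Z + 103 = 103 + Z$)
$E{\left(O \right)} = 60$
$\frac{W{\left(66,L{\left(8 \right)} \right)} - 42846}{E{\left(192 \right)} - 23003} = \frac{\left(103 + 66\right) - 42846}{60 - 23003} = \frac{169 - 42846}{-22943} = \left(-42677\right) \left(- \frac{1}{22943}\right) = \frac{42677}{22943}$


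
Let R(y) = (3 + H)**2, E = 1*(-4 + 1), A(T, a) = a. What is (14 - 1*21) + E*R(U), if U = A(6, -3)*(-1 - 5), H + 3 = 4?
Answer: -55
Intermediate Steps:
E = -3 (E = 1*(-3) = -3)
H = 1 (H = -3 + 4 = 1)
U = 18 (U = -3*(-1 - 5) = -3*(-6) = 18)
R(y) = 16 (R(y) = (3 + 1)**2 = 4**2 = 16)
(14 - 1*21) + E*R(U) = (14 - 1*21) - 3*16 = (14 - 21) - 48 = -7 - 48 = -55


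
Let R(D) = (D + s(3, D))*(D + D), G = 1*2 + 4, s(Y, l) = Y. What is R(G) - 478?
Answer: -370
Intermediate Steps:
G = 6 (G = 2 + 4 = 6)
R(D) = 2*D*(3 + D) (R(D) = (D + 3)*(D + D) = (3 + D)*(2*D) = 2*D*(3 + D))
R(G) - 478 = 2*6*(3 + 6) - 478 = 2*6*9 - 478 = 108 - 478 = -370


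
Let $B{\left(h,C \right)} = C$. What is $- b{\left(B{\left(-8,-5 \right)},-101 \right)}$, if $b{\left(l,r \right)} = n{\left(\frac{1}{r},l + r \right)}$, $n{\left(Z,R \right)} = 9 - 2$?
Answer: $-7$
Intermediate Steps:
$n{\left(Z,R \right)} = 7$ ($n{\left(Z,R \right)} = 9 - 2 = 7$)
$b{\left(l,r \right)} = 7$
$- b{\left(B{\left(-8,-5 \right)},-101 \right)} = \left(-1\right) 7 = -7$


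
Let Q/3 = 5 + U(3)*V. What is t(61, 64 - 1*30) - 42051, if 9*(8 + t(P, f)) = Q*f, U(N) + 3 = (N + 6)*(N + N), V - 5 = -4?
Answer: -124273/3 ≈ -41424.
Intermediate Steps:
V = 1 (V = 5 - 4 = 1)
U(N) = -3 + 2*N*(6 + N) (U(N) = -3 + (N + 6)*(N + N) = -3 + (6 + N)*(2*N) = -3 + 2*N*(6 + N))
Q = 168 (Q = 3*(5 + (-3 + 2*3² + 12*3)*1) = 3*(5 + (-3 + 2*9 + 36)*1) = 3*(5 + (-3 + 18 + 36)*1) = 3*(5 + 51*1) = 3*(5 + 51) = 3*56 = 168)
t(P, f) = -8 + 56*f/3 (t(P, f) = -8 + (168*f)/9 = -8 + 56*f/3)
t(61, 64 - 1*30) - 42051 = (-8 + 56*(64 - 1*30)/3) - 42051 = (-8 + 56*(64 - 30)/3) - 42051 = (-8 + (56/3)*34) - 42051 = (-8 + 1904/3) - 42051 = 1880/3 - 42051 = -124273/3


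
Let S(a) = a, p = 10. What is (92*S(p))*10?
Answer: 9200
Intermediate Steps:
(92*S(p))*10 = (92*10)*10 = 920*10 = 9200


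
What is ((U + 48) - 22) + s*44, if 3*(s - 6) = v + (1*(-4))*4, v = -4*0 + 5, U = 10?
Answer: 416/3 ≈ 138.67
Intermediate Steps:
v = 5 (v = 0 + 5 = 5)
s = 7/3 (s = 6 + (5 + (1*(-4))*4)/3 = 6 + (5 - 4*4)/3 = 6 + (5 - 16)/3 = 6 + (⅓)*(-11) = 6 - 11/3 = 7/3 ≈ 2.3333)
((U + 48) - 22) + s*44 = ((10 + 48) - 22) + (7/3)*44 = (58 - 22) + 308/3 = 36 + 308/3 = 416/3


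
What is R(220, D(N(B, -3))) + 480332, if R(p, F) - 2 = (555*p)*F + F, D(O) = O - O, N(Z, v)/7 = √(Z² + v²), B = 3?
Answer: 480334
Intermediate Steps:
N(Z, v) = 7*√(Z² + v²)
D(O) = 0
R(p, F) = 2 + F + 555*F*p (R(p, F) = 2 + ((555*p)*F + F) = 2 + (555*F*p + F) = 2 + (F + 555*F*p) = 2 + F + 555*F*p)
R(220, D(N(B, -3))) + 480332 = (2 + 0 + 555*0*220) + 480332 = (2 + 0 + 0) + 480332 = 2 + 480332 = 480334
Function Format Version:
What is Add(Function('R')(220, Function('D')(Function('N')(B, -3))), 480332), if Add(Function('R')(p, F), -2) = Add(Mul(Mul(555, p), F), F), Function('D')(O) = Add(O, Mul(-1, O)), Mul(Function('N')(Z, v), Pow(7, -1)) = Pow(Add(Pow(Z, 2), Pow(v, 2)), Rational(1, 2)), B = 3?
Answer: 480334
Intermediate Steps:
Function('N')(Z, v) = Mul(7, Pow(Add(Pow(Z, 2), Pow(v, 2)), Rational(1, 2)))
Function('D')(O) = 0
Function('R')(p, F) = Add(2, F, Mul(555, F, p)) (Function('R')(p, F) = Add(2, Add(Mul(Mul(555, p), F), F)) = Add(2, Add(Mul(555, F, p), F)) = Add(2, Add(F, Mul(555, F, p))) = Add(2, F, Mul(555, F, p)))
Add(Function('R')(220, Function('D')(Function('N')(B, -3))), 480332) = Add(Add(2, 0, Mul(555, 0, 220)), 480332) = Add(Add(2, 0, 0), 480332) = Add(2, 480332) = 480334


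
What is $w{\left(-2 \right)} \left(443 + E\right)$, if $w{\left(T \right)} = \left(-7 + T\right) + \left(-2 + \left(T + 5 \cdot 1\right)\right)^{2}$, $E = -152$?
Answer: $-2328$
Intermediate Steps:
$w{\left(T \right)} = -7 + T + \left(3 + T\right)^{2}$ ($w{\left(T \right)} = \left(-7 + T\right) + \left(-2 + \left(T + 5\right)\right)^{2} = \left(-7 + T\right) + \left(-2 + \left(5 + T\right)\right)^{2} = \left(-7 + T\right) + \left(3 + T\right)^{2} = -7 + T + \left(3 + T\right)^{2}$)
$w{\left(-2 \right)} \left(443 + E\right) = \left(-7 - 2 + \left(3 - 2\right)^{2}\right) \left(443 - 152\right) = \left(-7 - 2 + 1^{2}\right) 291 = \left(-7 - 2 + 1\right) 291 = \left(-8\right) 291 = -2328$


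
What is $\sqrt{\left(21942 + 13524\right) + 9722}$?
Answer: $2 \sqrt{11297} \approx 212.57$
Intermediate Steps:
$\sqrt{\left(21942 + 13524\right) + 9722} = \sqrt{35466 + 9722} = \sqrt{45188} = 2 \sqrt{11297}$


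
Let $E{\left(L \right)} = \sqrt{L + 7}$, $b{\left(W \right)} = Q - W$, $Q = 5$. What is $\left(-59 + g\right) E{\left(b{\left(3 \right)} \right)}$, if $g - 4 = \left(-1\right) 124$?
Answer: $-537$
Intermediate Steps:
$b{\left(W \right)} = 5 - W$
$g = -120$ ($g = 4 - 124 = -120$)
$E{\left(L \right)} = \sqrt{7 + L}$
$\left(-59 + g\right) E{\left(b{\left(3 \right)} \right)} = \left(-59 - 120\right) \sqrt{7 + \left(5 - 3\right)} = - 179 \sqrt{7 + \left(5 - 3\right)} = - 179 \sqrt{7 + 2} = - 179 \sqrt{9} = \left(-179\right) 3 = -537$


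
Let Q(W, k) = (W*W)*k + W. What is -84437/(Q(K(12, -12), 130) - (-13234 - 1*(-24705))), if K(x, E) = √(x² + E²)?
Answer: -2192744453/674388673 + 1013244*√2/674388673 ≈ -3.2493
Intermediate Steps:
K(x, E) = √(E² + x²)
Q(W, k) = W + k*W² (Q(W, k) = W²*k + W = k*W² + W = W + k*W²)
-84437/(Q(K(12, -12), 130) - (-13234 - 1*(-24705))) = -84437/(√((-12)² + 12²)*(1 + √((-12)² + 12²)*130) - (-13234 - 1*(-24705))) = -84437/(√(144 + 144)*(1 + √(144 + 144)*130) - (-13234 + 24705)) = -84437/(√288*(1 + √288*130) - 1*11471) = -84437/((12*√2)*(1 + (12*√2)*130) - 11471) = -84437/((12*√2)*(1 + 1560*√2) - 11471) = -84437/(12*√2*(1 + 1560*√2) - 11471) = -84437/(-11471 + 12*√2*(1 + 1560*√2))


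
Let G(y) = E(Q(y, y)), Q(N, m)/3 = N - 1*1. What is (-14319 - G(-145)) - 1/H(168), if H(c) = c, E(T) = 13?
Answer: -2407777/168 ≈ -14332.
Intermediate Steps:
Q(N, m) = -3 + 3*N (Q(N, m) = 3*(N - 1*1) = 3*(N - 1) = 3*(-1 + N) = -3 + 3*N)
G(y) = 13
(-14319 - G(-145)) - 1/H(168) = (-14319 - 1*13) - 1/168 = (-14319 - 13) - 1*1/168 = -14332 - 1/168 = -2407777/168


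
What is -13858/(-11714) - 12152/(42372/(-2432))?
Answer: 43347351409/62043201 ≈ 698.66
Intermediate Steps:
-13858/(-11714) - 12152/(42372/(-2432)) = -13858*(-1/11714) - 12152/(42372*(-1/2432)) = 6929/5857 - 12152/(-10593/608) = 6929/5857 - 12152*(-608/10593) = 6929/5857 + 7388416/10593 = 43347351409/62043201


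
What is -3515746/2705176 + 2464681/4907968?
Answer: -4579486581/5742611264 ≈ -0.79746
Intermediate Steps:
-3515746/2705176 + 2464681/4907968 = -3515746*1/2705176 + 2464681*(1/4907968) = -1757873/1352588 + 2464681/4907968 = -4579486581/5742611264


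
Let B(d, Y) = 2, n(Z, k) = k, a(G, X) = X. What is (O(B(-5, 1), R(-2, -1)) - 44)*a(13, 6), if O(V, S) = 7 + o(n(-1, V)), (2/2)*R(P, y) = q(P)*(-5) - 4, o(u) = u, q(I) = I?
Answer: -210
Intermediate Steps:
R(P, y) = -4 - 5*P (R(P, y) = P*(-5) - 4 = -5*P - 4 = -4 - 5*P)
O(V, S) = 7 + V
(O(B(-5, 1), R(-2, -1)) - 44)*a(13, 6) = ((7 + 2) - 44)*6 = (9 - 44)*6 = -35*6 = -210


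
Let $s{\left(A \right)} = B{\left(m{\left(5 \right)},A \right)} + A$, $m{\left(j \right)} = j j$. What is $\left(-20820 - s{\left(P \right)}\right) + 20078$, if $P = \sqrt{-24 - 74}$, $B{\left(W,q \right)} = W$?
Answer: $-767 - 7 i \sqrt{2} \approx -767.0 - 9.8995 i$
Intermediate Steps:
$m{\left(j \right)} = j^{2}$
$P = 7 i \sqrt{2}$ ($P = \sqrt{-98} = 7 i \sqrt{2} \approx 9.8995 i$)
$s{\left(A \right)} = 25 + A$ ($s{\left(A \right)} = 5^{2} + A = 25 + A$)
$\left(-20820 - s{\left(P \right)}\right) + 20078 = \left(-20820 - \left(25 + 7 i \sqrt{2}\right)\right) + 20078 = \left(-20845 - 7 i \sqrt{2}\right) + 20078 = -767 - 7 i \sqrt{2}$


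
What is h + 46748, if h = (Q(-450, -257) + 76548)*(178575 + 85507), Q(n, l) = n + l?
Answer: 20028289710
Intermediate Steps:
Q(n, l) = l + n
h = 20028242962 (h = ((-257 - 450) + 76548)*(178575 + 85507) = (-707 + 76548)*264082 = 75841*264082 = 20028242962)
h + 46748 = 20028242962 + 46748 = 20028289710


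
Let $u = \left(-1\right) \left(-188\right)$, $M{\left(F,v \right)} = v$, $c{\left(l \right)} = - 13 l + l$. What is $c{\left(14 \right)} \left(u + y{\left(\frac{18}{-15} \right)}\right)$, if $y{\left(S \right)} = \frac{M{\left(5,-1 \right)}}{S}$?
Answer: $-31724$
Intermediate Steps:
$c{\left(l \right)} = - 12 l$
$u = 188$
$y{\left(S \right)} = - \frac{1}{S}$
$c{\left(14 \right)} \left(u + y{\left(\frac{18}{-15} \right)}\right) = \left(-12\right) 14 \left(188 - \frac{1}{18 \frac{1}{-15}}\right) = - 168 \left(188 - \frac{1}{18 \left(- \frac{1}{15}\right)}\right) = - 168 \left(188 - \frac{1}{- \frac{6}{5}}\right) = - 168 \left(188 - - \frac{5}{6}\right) = - 168 \left(188 + \frac{5}{6}\right) = \left(-168\right) \frac{1133}{6} = -31724$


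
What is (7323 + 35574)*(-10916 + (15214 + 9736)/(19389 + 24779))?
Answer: -10340599350693/22084 ≈ -4.6824e+8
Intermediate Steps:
(7323 + 35574)*(-10916 + (15214 + 9736)/(19389 + 24779)) = 42897*(-10916 + 24950/44168) = 42897*(-10916 + 24950*(1/44168)) = 42897*(-10916 + 12475/22084) = 42897*(-241056469/22084) = -10340599350693/22084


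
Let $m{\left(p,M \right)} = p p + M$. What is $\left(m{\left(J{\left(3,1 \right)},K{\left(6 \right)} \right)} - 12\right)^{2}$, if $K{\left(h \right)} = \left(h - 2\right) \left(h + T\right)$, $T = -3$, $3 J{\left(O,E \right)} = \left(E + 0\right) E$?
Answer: $\frac{1}{81} \approx 0.012346$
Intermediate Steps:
$J{\left(O,E \right)} = \frac{E^{2}}{3}$ ($J{\left(O,E \right)} = \frac{\left(E + 0\right) E}{3} = \frac{E E}{3} = \frac{E^{2}}{3}$)
$K{\left(h \right)} = \left(-3 + h\right) \left(-2 + h\right)$ ($K{\left(h \right)} = \left(h - 2\right) \left(h - 3\right) = \left(h - 2\right) \left(-3 + h\right) = \left(-2 + h\right) \left(-3 + h\right) = \left(-3 + h\right) \left(-2 + h\right)$)
$m{\left(p,M \right)} = M + p^{2}$ ($m{\left(p,M \right)} = p^{2} + M = M + p^{2}$)
$\left(m{\left(J{\left(3,1 \right)},K{\left(6 \right)} \right)} - 12\right)^{2} = \left(\left(\left(6 + 6^{2} - 30\right) + \left(\frac{1^{2}}{3}\right)^{2}\right) - 12\right)^{2} = \left(\left(\left(6 + 36 - 30\right) + \left(\frac{1}{3} \cdot 1\right)^{2}\right) - 12\right)^{2} = \left(\left(12 + \left(\frac{1}{3}\right)^{2}\right) - 12\right)^{2} = \left(\left(12 + \frac{1}{9}\right) - 12\right)^{2} = \left(\frac{109}{9} - 12\right)^{2} = \left(\frac{1}{9}\right)^{2} = \frac{1}{81}$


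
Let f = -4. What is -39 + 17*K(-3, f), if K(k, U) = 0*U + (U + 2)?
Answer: -73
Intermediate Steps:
K(k, U) = 2 + U (K(k, U) = 0 + (2 + U) = 2 + U)
-39 + 17*K(-3, f) = -39 + 17*(2 - 4) = -39 + 17*(-2) = -39 - 34 = -73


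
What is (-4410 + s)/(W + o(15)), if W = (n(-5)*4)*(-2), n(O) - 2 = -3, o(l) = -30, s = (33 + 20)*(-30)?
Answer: 3000/11 ≈ 272.73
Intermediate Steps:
s = -1590 (s = 53*(-30) = -1590)
n(O) = -1 (n(O) = 2 - 3 = -1)
W = 8 (W = -1*4*(-2) = -4*(-2) = 8)
(-4410 + s)/(W + o(15)) = (-4410 - 1590)/(8 - 30) = -6000/(-22) = -6000*(-1/22) = 3000/11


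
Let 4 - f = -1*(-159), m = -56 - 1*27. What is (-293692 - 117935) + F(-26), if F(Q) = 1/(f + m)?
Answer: -97967227/238 ≈ -4.1163e+5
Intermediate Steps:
m = -83 (m = -56 - 27 = -83)
f = -155 (f = 4 - (-1)*(-159) = 4 - 1*159 = 4 - 159 = -155)
F(Q) = -1/238 (F(Q) = 1/(-155 - 83) = 1/(-238) = -1/238)
(-293692 - 117935) + F(-26) = (-293692 - 117935) - 1/238 = -411627 - 1/238 = -97967227/238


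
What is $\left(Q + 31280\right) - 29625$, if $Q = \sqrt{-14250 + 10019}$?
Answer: $1655 + i \sqrt{4231} \approx 1655.0 + 65.046 i$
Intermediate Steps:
$Q = i \sqrt{4231}$ ($Q = \sqrt{-4231} = i \sqrt{4231} \approx 65.046 i$)
$\left(Q + 31280\right) - 29625 = \left(i \sqrt{4231} + 31280\right) - 29625 = \left(31280 + i \sqrt{4231}\right) - 29625 = 1655 + i \sqrt{4231}$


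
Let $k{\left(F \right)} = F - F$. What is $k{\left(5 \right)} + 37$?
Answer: $37$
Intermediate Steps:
$k{\left(F \right)} = 0$
$k{\left(5 \right)} + 37 = 0 + 37 = 37$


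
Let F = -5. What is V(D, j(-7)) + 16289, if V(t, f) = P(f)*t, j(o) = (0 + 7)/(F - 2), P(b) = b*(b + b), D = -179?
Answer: 15931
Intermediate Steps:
P(b) = 2*b² (P(b) = b*(2*b) = 2*b²)
j(o) = -1 (j(o) = (0 + 7)/(-5 - 2) = 7/(-7) = 7*(-⅐) = -1)
V(t, f) = 2*t*f² (V(t, f) = (2*f²)*t = 2*t*f²)
V(D, j(-7)) + 16289 = 2*(-179)*(-1)² + 16289 = 2*(-179)*1 + 16289 = -358 + 16289 = 15931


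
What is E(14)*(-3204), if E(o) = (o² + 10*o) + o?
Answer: -1121400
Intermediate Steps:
E(o) = o² + 11*o
E(14)*(-3204) = (14*(11 + 14))*(-3204) = (14*25)*(-3204) = 350*(-3204) = -1121400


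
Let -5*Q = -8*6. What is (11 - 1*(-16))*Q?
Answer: 1296/5 ≈ 259.20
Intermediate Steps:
Q = 48/5 (Q = -(-8)*6/5 = -⅕*(-48) = 48/5 ≈ 9.6000)
(11 - 1*(-16))*Q = (11 - 1*(-16))*(48/5) = (11 + 16)*(48/5) = 27*(48/5) = 1296/5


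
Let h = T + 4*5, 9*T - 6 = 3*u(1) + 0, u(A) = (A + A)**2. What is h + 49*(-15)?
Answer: -713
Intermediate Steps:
u(A) = 4*A**2 (u(A) = (2*A)**2 = 4*A**2)
T = 2 (T = 2/3 + (3*(4*1**2) + 0)/9 = 2/3 + (3*(4*1) + 0)/9 = 2/3 + (3*4 + 0)/9 = 2/3 + (12 + 0)/9 = 2/3 + (1/9)*12 = 2/3 + 4/3 = 2)
h = 22 (h = 2 + 4*5 = 2 + 20 = 22)
h + 49*(-15) = 22 + 49*(-15) = 22 - 735 = -713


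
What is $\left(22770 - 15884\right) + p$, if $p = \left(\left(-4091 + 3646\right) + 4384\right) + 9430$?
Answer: $20255$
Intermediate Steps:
$p = 13369$ ($p = \left(-445 + 4384\right) + 9430 = 3939 + 9430 = 13369$)
$\left(22770 - 15884\right) + p = \left(22770 - 15884\right) + 13369 = 6886 + 13369 = 20255$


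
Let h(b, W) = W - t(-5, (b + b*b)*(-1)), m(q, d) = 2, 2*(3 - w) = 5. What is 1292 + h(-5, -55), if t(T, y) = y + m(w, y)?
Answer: 1255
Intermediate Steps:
w = ½ (w = 3 - ½*5 = 3 - 5/2 = ½ ≈ 0.50000)
t(T, y) = 2 + y (t(T, y) = y + 2 = 2 + y)
h(b, W) = -2 + W + b + b² (h(b, W) = W - (2 + (b + b*b)*(-1)) = W - (2 + (b + b²)*(-1)) = W - (2 + (-b - b²)) = W - (2 - b - b²) = W + (-2 + b + b²) = -2 + W + b + b²)
1292 + h(-5, -55) = 1292 + (-2 - 55 - 5*(1 - 5)) = 1292 + (-2 - 55 - 5*(-4)) = 1292 + (-2 - 55 + 20) = 1292 - 37 = 1255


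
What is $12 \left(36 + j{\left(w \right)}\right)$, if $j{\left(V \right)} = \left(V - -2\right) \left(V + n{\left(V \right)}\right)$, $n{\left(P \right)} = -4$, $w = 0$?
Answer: $336$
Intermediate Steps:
$j{\left(V \right)} = \left(-4 + V\right) \left(2 + V\right)$ ($j{\left(V \right)} = \left(V - -2\right) \left(V - 4\right) = \left(V + 2\right) \left(-4 + V\right) = \left(2 + V\right) \left(-4 + V\right) = \left(-4 + V\right) \left(2 + V\right)$)
$12 \left(36 + j{\left(w \right)}\right) = 12 \left(36 - \left(8 - 0^{2}\right)\right) = 12 \left(36 + \left(-8 + 0 + 0\right)\right) = 12 \left(36 - 8\right) = 12 \cdot 28 = 336$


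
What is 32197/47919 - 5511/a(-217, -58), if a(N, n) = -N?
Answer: -257094860/10398423 ≈ -24.724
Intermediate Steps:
32197/47919 - 5511/a(-217, -58) = 32197/47919 - 5511/((-1*(-217))) = 32197*(1/47919) - 5511/217 = 32197/47919 - 5511*1/217 = 32197/47919 - 5511/217 = -257094860/10398423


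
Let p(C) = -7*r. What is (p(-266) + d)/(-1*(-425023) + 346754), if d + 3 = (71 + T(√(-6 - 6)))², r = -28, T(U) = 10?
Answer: 6754/771777 ≈ 0.0087512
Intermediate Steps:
d = 6558 (d = -3 + (71 + 10)² = -3 + 81² = -3 + 6561 = 6558)
p(C) = 196 (p(C) = -7*(-28) = 196)
(p(-266) + d)/(-1*(-425023) + 346754) = (196 + 6558)/(-1*(-425023) + 346754) = 6754/(425023 + 346754) = 6754/771777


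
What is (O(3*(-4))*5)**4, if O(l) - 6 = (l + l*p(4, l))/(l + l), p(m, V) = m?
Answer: 52200625/16 ≈ 3.2625e+6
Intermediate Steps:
O(l) = 17/2 (O(l) = 6 + (l + l*4)/(l + l) = 6 + (l + 4*l)/((2*l)) = 6 + (5*l)*(1/(2*l)) = 6 + 5/2 = 17/2)
(O(3*(-4))*5)**4 = ((17/2)*5)**4 = (85/2)**4 = 52200625/16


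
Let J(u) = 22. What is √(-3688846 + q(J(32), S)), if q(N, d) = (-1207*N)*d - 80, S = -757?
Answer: 14*√83737 ≈ 4051.2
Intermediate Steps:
q(N, d) = -80 - 1207*N*d (q(N, d) = -1207*N*d - 80 = -80 - 1207*N*d)
√(-3688846 + q(J(32), S)) = √(-3688846 + (-80 - 1207*22*(-757))) = √(-3688846 + (-80 + 20101378)) = √(-3688846 + 20101298) = √16412452 = 14*√83737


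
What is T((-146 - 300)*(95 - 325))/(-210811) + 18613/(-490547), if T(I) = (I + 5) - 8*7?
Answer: -54219118506/103412703617 ≈ -0.52430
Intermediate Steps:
T(I) = -51 + I (T(I) = (5 + I) - 56 = -51 + I)
T((-146 - 300)*(95 - 325))/(-210811) + 18613/(-490547) = (-51 + (-146 - 300)*(95 - 325))/(-210811) + 18613/(-490547) = (-51 - 446*(-230))*(-1/210811) + 18613*(-1/490547) = (-51 + 102580)*(-1/210811) - 18613/490547 = 102529*(-1/210811) - 18613/490547 = -102529/210811 - 18613/490547 = -54219118506/103412703617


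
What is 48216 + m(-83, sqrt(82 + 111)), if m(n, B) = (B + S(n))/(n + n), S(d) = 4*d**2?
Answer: 48050 - sqrt(193)/166 ≈ 48050.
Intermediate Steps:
m(n, B) = (B + 4*n**2)/(2*n) (m(n, B) = (B + 4*n**2)/(n + n) = (B + 4*n**2)/((2*n)) = (B + 4*n**2)*(1/(2*n)) = (B + 4*n**2)/(2*n))
48216 + m(-83, sqrt(82 + 111)) = 48216 + (2*(-83) + (1/2)*sqrt(82 + 111)/(-83)) = 48216 + (-166 + (1/2)*sqrt(193)*(-1/83)) = 48216 + (-166 - sqrt(193)/166) = 48050 - sqrt(193)/166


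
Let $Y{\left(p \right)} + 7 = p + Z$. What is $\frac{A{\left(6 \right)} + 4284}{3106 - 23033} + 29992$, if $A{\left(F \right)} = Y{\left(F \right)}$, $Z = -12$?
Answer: $\frac{597646313}{19927} \approx 29992.0$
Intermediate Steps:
$Y{\left(p \right)} = -19 + p$ ($Y{\left(p \right)} = -7 + \left(p - 12\right) = -7 + \left(-12 + p\right) = -19 + p$)
$A{\left(F \right)} = -19 + F$
$\frac{A{\left(6 \right)} + 4284}{3106 - 23033} + 29992 = \frac{\left(-19 + 6\right) + 4284}{3106 - 23033} + 29992 = \frac{-13 + 4284}{-19927} + 29992 = 4271 \left(- \frac{1}{19927}\right) + 29992 = - \frac{4271}{19927} + 29992 = \frac{597646313}{19927}$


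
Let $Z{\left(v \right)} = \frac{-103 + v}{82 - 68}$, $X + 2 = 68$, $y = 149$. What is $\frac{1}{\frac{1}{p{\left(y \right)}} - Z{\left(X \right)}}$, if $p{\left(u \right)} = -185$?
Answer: $\frac{2590}{6831} \approx 0.37915$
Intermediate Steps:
$X = 66$ ($X = -2 + 68 = 66$)
$Z{\left(v \right)} = - \frac{103}{14} + \frac{v}{14}$ ($Z{\left(v \right)} = \frac{-103 + v}{14} = \left(-103 + v\right) \frac{1}{14} = - \frac{103}{14} + \frac{v}{14}$)
$\frac{1}{\frac{1}{p{\left(y \right)}} - Z{\left(X \right)}} = \frac{1}{\frac{1}{-185} - \left(- \frac{103}{14} + \frac{1}{14} \cdot 66\right)} = \frac{1}{- \frac{1}{185} - \left(- \frac{103}{14} + \frac{33}{7}\right)} = \frac{1}{- \frac{1}{185} - - \frac{37}{14}} = \frac{1}{- \frac{1}{185} + \frac{37}{14}} = \frac{1}{\frac{6831}{2590}} = \frac{2590}{6831}$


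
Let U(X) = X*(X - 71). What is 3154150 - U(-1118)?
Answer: 1824848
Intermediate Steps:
U(X) = X*(-71 + X)
3154150 - U(-1118) = 3154150 - (-1118)*(-71 - 1118) = 3154150 - (-1118)*(-1189) = 3154150 - 1*1329302 = 3154150 - 1329302 = 1824848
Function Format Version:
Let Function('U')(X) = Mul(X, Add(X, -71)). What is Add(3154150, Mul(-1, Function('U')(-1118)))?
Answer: 1824848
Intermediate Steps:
Function('U')(X) = Mul(X, Add(-71, X))
Add(3154150, Mul(-1, Function('U')(-1118))) = Add(3154150, Mul(-1, Mul(-1118, Add(-71, -1118)))) = Add(3154150, Mul(-1, Mul(-1118, -1189))) = Add(3154150, Mul(-1, 1329302)) = Add(3154150, -1329302) = 1824848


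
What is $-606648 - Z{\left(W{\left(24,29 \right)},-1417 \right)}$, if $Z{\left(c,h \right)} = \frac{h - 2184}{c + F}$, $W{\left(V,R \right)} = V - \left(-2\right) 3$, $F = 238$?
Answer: $- \frac{162578063}{268} \approx -6.0664 \cdot 10^{5}$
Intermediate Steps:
$W{\left(V,R \right)} = 6 + V$ ($W{\left(V,R \right)} = V - -6 = V + 6 = 6 + V$)
$Z{\left(c,h \right)} = \frac{-2184 + h}{238 + c}$ ($Z{\left(c,h \right)} = \frac{h - 2184}{c + 238} = \frac{-2184 + h}{238 + c}$)
$-606648 - Z{\left(W{\left(24,29 \right)},-1417 \right)} = -606648 - \frac{-2184 - 1417}{238 + \left(6 + 24\right)} = -606648 - \frac{1}{238 + 30} \left(-3601\right) = -606648 - \frac{1}{268} \left(-3601\right) = -606648 - - \frac{3601}{268} = -606648 + \frac{3601}{268} = - \frac{162578063}{268}$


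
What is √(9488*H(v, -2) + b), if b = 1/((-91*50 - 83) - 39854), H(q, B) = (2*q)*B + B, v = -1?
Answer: √4172807992273/14829 ≈ 137.75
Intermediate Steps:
H(q, B) = B + 2*B*q (H(q, B) = 2*B*q + B = B + 2*B*q)
b = -1/44487 (b = 1/((-4550 - 83) - 39854) = 1/(-4633 - 39854) = 1/(-44487) = -1/44487 ≈ -2.2478e-5)
√(9488*H(v, -2) + b) = √(9488*(-2*(1 + 2*(-1))) - 1/44487) = √(9488*(-2*(1 - 2)) - 1/44487) = √(9488*(-2*(-1)) - 1/44487) = √(9488*2 - 1/44487) = √(18976 - 1/44487) = √(844185311/44487) = √4172807992273/14829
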